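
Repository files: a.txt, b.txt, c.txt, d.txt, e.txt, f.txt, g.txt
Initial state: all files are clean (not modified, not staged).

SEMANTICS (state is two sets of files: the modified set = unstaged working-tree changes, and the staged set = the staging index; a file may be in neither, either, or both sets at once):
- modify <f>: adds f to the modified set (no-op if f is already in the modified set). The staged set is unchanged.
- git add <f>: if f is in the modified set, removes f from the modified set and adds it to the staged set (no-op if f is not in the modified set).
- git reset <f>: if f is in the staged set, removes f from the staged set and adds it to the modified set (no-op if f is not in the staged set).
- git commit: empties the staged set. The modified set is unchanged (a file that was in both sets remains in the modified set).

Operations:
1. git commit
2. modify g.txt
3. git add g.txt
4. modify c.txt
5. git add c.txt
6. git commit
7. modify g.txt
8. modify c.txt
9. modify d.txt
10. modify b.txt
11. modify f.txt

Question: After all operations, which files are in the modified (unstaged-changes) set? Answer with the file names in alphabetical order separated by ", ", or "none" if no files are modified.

Answer: b.txt, c.txt, d.txt, f.txt, g.txt

Derivation:
After op 1 (git commit): modified={none} staged={none}
After op 2 (modify g.txt): modified={g.txt} staged={none}
After op 3 (git add g.txt): modified={none} staged={g.txt}
After op 4 (modify c.txt): modified={c.txt} staged={g.txt}
After op 5 (git add c.txt): modified={none} staged={c.txt, g.txt}
After op 6 (git commit): modified={none} staged={none}
After op 7 (modify g.txt): modified={g.txt} staged={none}
After op 8 (modify c.txt): modified={c.txt, g.txt} staged={none}
After op 9 (modify d.txt): modified={c.txt, d.txt, g.txt} staged={none}
After op 10 (modify b.txt): modified={b.txt, c.txt, d.txt, g.txt} staged={none}
After op 11 (modify f.txt): modified={b.txt, c.txt, d.txt, f.txt, g.txt} staged={none}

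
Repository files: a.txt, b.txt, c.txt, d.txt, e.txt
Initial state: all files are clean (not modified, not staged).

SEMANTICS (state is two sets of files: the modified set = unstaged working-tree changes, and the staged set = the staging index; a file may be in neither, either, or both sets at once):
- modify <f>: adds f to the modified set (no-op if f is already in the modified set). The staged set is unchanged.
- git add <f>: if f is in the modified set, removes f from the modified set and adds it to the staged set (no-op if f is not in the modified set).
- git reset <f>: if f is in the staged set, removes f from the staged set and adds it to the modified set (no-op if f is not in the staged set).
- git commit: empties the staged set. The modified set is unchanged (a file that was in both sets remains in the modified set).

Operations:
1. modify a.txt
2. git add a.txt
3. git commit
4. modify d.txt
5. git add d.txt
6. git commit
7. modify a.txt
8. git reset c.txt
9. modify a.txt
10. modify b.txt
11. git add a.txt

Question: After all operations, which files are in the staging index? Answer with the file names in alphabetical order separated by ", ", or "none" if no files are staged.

Answer: a.txt

Derivation:
After op 1 (modify a.txt): modified={a.txt} staged={none}
After op 2 (git add a.txt): modified={none} staged={a.txt}
After op 3 (git commit): modified={none} staged={none}
After op 4 (modify d.txt): modified={d.txt} staged={none}
After op 5 (git add d.txt): modified={none} staged={d.txt}
After op 6 (git commit): modified={none} staged={none}
After op 7 (modify a.txt): modified={a.txt} staged={none}
After op 8 (git reset c.txt): modified={a.txt} staged={none}
After op 9 (modify a.txt): modified={a.txt} staged={none}
After op 10 (modify b.txt): modified={a.txt, b.txt} staged={none}
After op 11 (git add a.txt): modified={b.txt} staged={a.txt}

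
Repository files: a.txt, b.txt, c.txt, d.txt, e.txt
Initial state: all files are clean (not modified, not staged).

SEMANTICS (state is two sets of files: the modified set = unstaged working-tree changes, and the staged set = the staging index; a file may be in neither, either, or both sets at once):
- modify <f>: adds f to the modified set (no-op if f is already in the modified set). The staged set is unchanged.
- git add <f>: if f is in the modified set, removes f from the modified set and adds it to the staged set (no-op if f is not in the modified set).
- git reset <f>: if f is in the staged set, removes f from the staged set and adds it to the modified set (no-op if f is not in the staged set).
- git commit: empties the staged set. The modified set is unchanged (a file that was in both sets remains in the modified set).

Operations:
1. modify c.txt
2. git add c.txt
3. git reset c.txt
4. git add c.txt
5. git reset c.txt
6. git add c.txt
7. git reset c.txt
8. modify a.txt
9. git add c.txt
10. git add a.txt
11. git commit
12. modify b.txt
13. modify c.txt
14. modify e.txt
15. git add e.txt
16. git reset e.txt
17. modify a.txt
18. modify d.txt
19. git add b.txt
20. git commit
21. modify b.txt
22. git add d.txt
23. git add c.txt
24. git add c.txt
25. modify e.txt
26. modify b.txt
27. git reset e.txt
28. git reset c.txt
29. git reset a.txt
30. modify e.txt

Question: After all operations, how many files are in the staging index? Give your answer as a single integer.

Answer: 1

Derivation:
After op 1 (modify c.txt): modified={c.txt} staged={none}
After op 2 (git add c.txt): modified={none} staged={c.txt}
After op 3 (git reset c.txt): modified={c.txt} staged={none}
After op 4 (git add c.txt): modified={none} staged={c.txt}
After op 5 (git reset c.txt): modified={c.txt} staged={none}
After op 6 (git add c.txt): modified={none} staged={c.txt}
After op 7 (git reset c.txt): modified={c.txt} staged={none}
After op 8 (modify a.txt): modified={a.txt, c.txt} staged={none}
After op 9 (git add c.txt): modified={a.txt} staged={c.txt}
After op 10 (git add a.txt): modified={none} staged={a.txt, c.txt}
After op 11 (git commit): modified={none} staged={none}
After op 12 (modify b.txt): modified={b.txt} staged={none}
After op 13 (modify c.txt): modified={b.txt, c.txt} staged={none}
After op 14 (modify e.txt): modified={b.txt, c.txt, e.txt} staged={none}
After op 15 (git add e.txt): modified={b.txt, c.txt} staged={e.txt}
After op 16 (git reset e.txt): modified={b.txt, c.txt, e.txt} staged={none}
After op 17 (modify a.txt): modified={a.txt, b.txt, c.txt, e.txt} staged={none}
After op 18 (modify d.txt): modified={a.txt, b.txt, c.txt, d.txt, e.txt} staged={none}
After op 19 (git add b.txt): modified={a.txt, c.txt, d.txt, e.txt} staged={b.txt}
After op 20 (git commit): modified={a.txt, c.txt, d.txt, e.txt} staged={none}
After op 21 (modify b.txt): modified={a.txt, b.txt, c.txt, d.txt, e.txt} staged={none}
After op 22 (git add d.txt): modified={a.txt, b.txt, c.txt, e.txt} staged={d.txt}
After op 23 (git add c.txt): modified={a.txt, b.txt, e.txt} staged={c.txt, d.txt}
After op 24 (git add c.txt): modified={a.txt, b.txt, e.txt} staged={c.txt, d.txt}
After op 25 (modify e.txt): modified={a.txt, b.txt, e.txt} staged={c.txt, d.txt}
After op 26 (modify b.txt): modified={a.txt, b.txt, e.txt} staged={c.txt, d.txt}
After op 27 (git reset e.txt): modified={a.txt, b.txt, e.txt} staged={c.txt, d.txt}
After op 28 (git reset c.txt): modified={a.txt, b.txt, c.txt, e.txt} staged={d.txt}
After op 29 (git reset a.txt): modified={a.txt, b.txt, c.txt, e.txt} staged={d.txt}
After op 30 (modify e.txt): modified={a.txt, b.txt, c.txt, e.txt} staged={d.txt}
Final staged set: {d.txt} -> count=1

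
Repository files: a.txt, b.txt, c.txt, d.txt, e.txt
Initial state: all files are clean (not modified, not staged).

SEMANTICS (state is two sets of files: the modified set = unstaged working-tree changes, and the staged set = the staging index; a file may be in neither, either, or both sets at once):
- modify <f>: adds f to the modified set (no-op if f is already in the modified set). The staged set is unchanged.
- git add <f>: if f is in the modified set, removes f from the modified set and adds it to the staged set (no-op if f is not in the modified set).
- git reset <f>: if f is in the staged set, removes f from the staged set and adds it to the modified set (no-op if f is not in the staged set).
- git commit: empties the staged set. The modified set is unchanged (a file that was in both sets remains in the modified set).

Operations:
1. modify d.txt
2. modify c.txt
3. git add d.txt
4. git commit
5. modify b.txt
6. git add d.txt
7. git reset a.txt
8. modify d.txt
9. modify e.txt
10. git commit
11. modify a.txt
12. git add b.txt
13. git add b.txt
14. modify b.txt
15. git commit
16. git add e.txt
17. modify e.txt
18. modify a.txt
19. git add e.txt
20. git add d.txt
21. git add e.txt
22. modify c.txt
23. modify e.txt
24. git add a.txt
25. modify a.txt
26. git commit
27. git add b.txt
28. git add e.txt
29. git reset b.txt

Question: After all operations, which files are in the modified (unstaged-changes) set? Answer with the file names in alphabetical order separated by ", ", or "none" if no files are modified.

Answer: a.txt, b.txt, c.txt

Derivation:
After op 1 (modify d.txt): modified={d.txt} staged={none}
After op 2 (modify c.txt): modified={c.txt, d.txt} staged={none}
After op 3 (git add d.txt): modified={c.txt} staged={d.txt}
After op 4 (git commit): modified={c.txt} staged={none}
After op 5 (modify b.txt): modified={b.txt, c.txt} staged={none}
After op 6 (git add d.txt): modified={b.txt, c.txt} staged={none}
After op 7 (git reset a.txt): modified={b.txt, c.txt} staged={none}
After op 8 (modify d.txt): modified={b.txt, c.txt, d.txt} staged={none}
After op 9 (modify e.txt): modified={b.txt, c.txt, d.txt, e.txt} staged={none}
After op 10 (git commit): modified={b.txt, c.txt, d.txt, e.txt} staged={none}
After op 11 (modify a.txt): modified={a.txt, b.txt, c.txt, d.txt, e.txt} staged={none}
After op 12 (git add b.txt): modified={a.txt, c.txt, d.txt, e.txt} staged={b.txt}
After op 13 (git add b.txt): modified={a.txt, c.txt, d.txt, e.txt} staged={b.txt}
After op 14 (modify b.txt): modified={a.txt, b.txt, c.txt, d.txt, e.txt} staged={b.txt}
After op 15 (git commit): modified={a.txt, b.txt, c.txt, d.txt, e.txt} staged={none}
After op 16 (git add e.txt): modified={a.txt, b.txt, c.txt, d.txt} staged={e.txt}
After op 17 (modify e.txt): modified={a.txt, b.txt, c.txt, d.txt, e.txt} staged={e.txt}
After op 18 (modify a.txt): modified={a.txt, b.txt, c.txt, d.txt, e.txt} staged={e.txt}
After op 19 (git add e.txt): modified={a.txt, b.txt, c.txt, d.txt} staged={e.txt}
After op 20 (git add d.txt): modified={a.txt, b.txt, c.txt} staged={d.txt, e.txt}
After op 21 (git add e.txt): modified={a.txt, b.txt, c.txt} staged={d.txt, e.txt}
After op 22 (modify c.txt): modified={a.txt, b.txt, c.txt} staged={d.txt, e.txt}
After op 23 (modify e.txt): modified={a.txt, b.txt, c.txt, e.txt} staged={d.txt, e.txt}
After op 24 (git add a.txt): modified={b.txt, c.txt, e.txt} staged={a.txt, d.txt, e.txt}
After op 25 (modify a.txt): modified={a.txt, b.txt, c.txt, e.txt} staged={a.txt, d.txt, e.txt}
After op 26 (git commit): modified={a.txt, b.txt, c.txt, e.txt} staged={none}
After op 27 (git add b.txt): modified={a.txt, c.txt, e.txt} staged={b.txt}
After op 28 (git add e.txt): modified={a.txt, c.txt} staged={b.txt, e.txt}
After op 29 (git reset b.txt): modified={a.txt, b.txt, c.txt} staged={e.txt}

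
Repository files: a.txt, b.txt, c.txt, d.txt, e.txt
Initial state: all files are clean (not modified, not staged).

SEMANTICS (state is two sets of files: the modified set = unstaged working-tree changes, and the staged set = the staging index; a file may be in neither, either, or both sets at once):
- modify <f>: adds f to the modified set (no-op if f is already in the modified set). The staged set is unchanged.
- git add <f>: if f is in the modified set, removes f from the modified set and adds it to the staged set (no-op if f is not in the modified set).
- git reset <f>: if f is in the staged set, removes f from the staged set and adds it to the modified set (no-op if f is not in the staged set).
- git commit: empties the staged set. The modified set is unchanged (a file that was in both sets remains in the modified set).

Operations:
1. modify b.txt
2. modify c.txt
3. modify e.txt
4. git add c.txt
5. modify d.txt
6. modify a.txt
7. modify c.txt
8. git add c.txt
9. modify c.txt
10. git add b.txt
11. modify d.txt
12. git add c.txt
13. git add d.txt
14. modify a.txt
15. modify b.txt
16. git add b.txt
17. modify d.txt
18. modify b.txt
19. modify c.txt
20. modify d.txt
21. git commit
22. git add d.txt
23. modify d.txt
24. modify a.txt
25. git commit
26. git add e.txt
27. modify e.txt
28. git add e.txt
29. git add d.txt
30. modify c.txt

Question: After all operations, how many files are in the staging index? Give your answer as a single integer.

After op 1 (modify b.txt): modified={b.txt} staged={none}
After op 2 (modify c.txt): modified={b.txt, c.txt} staged={none}
After op 3 (modify e.txt): modified={b.txt, c.txt, e.txt} staged={none}
After op 4 (git add c.txt): modified={b.txt, e.txt} staged={c.txt}
After op 5 (modify d.txt): modified={b.txt, d.txt, e.txt} staged={c.txt}
After op 6 (modify a.txt): modified={a.txt, b.txt, d.txt, e.txt} staged={c.txt}
After op 7 (modify c.txt): modified={a.txt, b.txt, c.txt, d.txt, e.txt} staged={c.txt}
After op 8 (git add c.txt): modified={a.txt, b.txt, d.txt, e.txt} staged={c.txt}
After op 9 (modify c.txt): modified={a.txt, b.txt, c.txt, d.txt, e.txt} staged={c.txt}
After op 10 (git add b.txt): modified={a.txt, c.txt, d.txt, e.txt} staged={b.txt, c.txt}
After op 11 (modify d.txt): modified={a.txt, c.txt, d.txt, e.txt} staged={b.txt, c.txt}
After op 12 (git add c.txt): modified={a.txt, d.txt, e.txt} staged={b.txt, c.txt}
After op 13 (git add d.txt): modified={a.txt, e.txt} staged={b.txt, c.txt, d.txt}
After op 14 (modify a.txt): modified={a.txt, e.txt} staged={b.txt, c.txt, d.txt}
After op 15 (modify b.txt): modified={a.txt, b.txt, e.txt} staged={b.txt, c.txt, d.txt}
After op 16 (git add b.txt): modified={a.txt, e.txt} staged={b.txt, c.txt, d.txt}
After op 17 (modify d.txt): modified={a.txt, d.txt, e.txt} staged={b.txt, c.txt, d.txt}
After op 18 (modify b.txt): modified={a.txt, b.txt, d.txt, e.txt} staged={b.txt, c.txt, d.txt}
After op 19 (modify c.txt): modified={a.txt, b.txt, c.txt, d.txt, e.txt} staged={b.txt, c.txt, d.txt}
After op 20 (modify d.txt): modified={a.txt, b.txt, c.txt, d.txt, e.txt} staged={b.txt, c.txt, d.txt}
After op 21 (git commit): modified={a.txt, b.txt, c.txt, d.txt, e.txt} staged={none}
After op 22 (git add d.txt): modified={a.txt, b.txt, c.txt, e.txt} staged={d.txt}
After op 23 (modify d.txt): modified={a.txt, b.txt, c.txt, d.txt, e.txt} staged={d.txt}
After op 24 (modify a.txt): modified={a.txt, b.txt, c.txt, d.txt, e.txt} staged={d.txt}
After op 25 (git commit): modified={a.txt, b.txt, c.txt, d.txt, e.txt} staged={none}
After op 26 (git add e.txt): modified={a.txt, b.txt, c.txt, d.txt} staged={e.txt}
After op 27 (modify e.txt): modified={a.txt, b.txt, c.txt, d.txt, e.txt} staged={e.txt}
After op 28 (git add e.txt): modified={a.txt, b.txt, c.txt, d.txt} staged={e.txt}
After op 29 (git add d.txt): modified={a.txt, b.txt, c.txt} staged={d.txt, e.txt}
After op 30 (modify c.txt): modified={a.txt, b.txt, c.txt} staged={d.txt, e.txt}
Final staged set: {d.txt, e.txt} -> count=2

Answer: 2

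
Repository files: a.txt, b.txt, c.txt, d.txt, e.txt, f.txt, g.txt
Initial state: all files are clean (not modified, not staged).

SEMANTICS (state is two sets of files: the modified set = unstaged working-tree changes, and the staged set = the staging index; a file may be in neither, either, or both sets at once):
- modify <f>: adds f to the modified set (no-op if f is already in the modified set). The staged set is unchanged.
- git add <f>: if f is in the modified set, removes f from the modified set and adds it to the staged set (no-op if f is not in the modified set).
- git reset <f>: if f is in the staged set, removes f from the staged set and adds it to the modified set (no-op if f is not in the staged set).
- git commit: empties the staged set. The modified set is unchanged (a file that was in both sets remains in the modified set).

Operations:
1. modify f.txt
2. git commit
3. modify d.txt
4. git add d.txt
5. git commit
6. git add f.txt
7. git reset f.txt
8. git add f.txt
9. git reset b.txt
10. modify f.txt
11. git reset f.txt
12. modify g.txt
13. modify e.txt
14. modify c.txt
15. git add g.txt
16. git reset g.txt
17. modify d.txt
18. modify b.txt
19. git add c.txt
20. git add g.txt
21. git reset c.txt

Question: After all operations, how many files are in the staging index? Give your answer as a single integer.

After op 1 (modify f.txt): modified={f.txt} staged={none}
After op 2 (git commit): modified={f.txt} staged={none}
After op 3 (modify d.txt): modified={d.txt, f.txt} staged={none}
After op 4 (git add d.txt): modified={f.txt} staged={d.txt}
After op 5 (git commit): modified={f.txt} staged={none}
After op 6 (git add f.txt): modified={none} staged={f.txt}
After op 7 (git reset f.txt): modified={f.txt} staged={none}
After op 8 (git add f.txt): modified={none} staged={f.txt}
After op 9 (git reset b.txt): modified={none} staged={f.txt}
After op 10 (modify f.txt): modified={f.txt} staged={f.txt}
After op 11 (git reset f.txt): modified={f.txt} staged={none}
After op 12 (modify g.txt): modified={f.txt, g.txt} staged={none}
After op 13 (modify e.txt): modified={e.txt, f.txt, g.txt} staged={none}
After op 14 (modify c.txt): modified={c.txt, e.txt, f.txt, g.txt} staged={none}
After op 15 (git add g.txt): modified={c.txt, e.txt, f.txt} staged={g.txt}
After op 16 (git reset g.txt): modified={c.txt, e.txt, f.txt, g.txt} staged={none}
After op 17 (modify d.txt): modified={c.txt, d.txt, e.txt, f.txt, g.txt} staged={none}
After op 18 (modify b.txt): modified={b.txt, c.txt, d.txt, e.txt, f.txt, g.txt} staged={none}
After op 19 (git add c.txt): modified={b.txt, d.txt, e.txt, f.txt, g.txt} staged={c.txt}
After op 20 (git add g.txt): modified={b.txt, d.txt, e.txt, f.txt} staged={c.txt, g.txt}
After op 21 (git reset c.txt): modified={b.txt, c.txt, d.txt, e.txt, f.txt} staged={g.txt}
Final staged set: {g.txt} -> count=1

Answer: 1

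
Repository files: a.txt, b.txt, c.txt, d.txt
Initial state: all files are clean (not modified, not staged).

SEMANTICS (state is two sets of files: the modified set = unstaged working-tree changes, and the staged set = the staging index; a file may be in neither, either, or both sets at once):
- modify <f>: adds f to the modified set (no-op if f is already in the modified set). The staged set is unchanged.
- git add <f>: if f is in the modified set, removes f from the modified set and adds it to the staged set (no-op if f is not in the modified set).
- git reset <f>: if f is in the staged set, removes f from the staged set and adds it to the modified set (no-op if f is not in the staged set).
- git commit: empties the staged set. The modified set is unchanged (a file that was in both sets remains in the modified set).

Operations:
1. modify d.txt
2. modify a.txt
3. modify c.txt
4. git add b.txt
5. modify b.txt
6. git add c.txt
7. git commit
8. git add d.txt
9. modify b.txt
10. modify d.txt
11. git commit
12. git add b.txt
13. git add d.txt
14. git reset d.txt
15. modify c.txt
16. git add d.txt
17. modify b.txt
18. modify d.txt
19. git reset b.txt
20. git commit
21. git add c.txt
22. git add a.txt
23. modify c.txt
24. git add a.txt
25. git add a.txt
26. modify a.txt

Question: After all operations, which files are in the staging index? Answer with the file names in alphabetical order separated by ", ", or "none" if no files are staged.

After op 1 (modify d.txt): modified={d.txt} staged={none}
After op 2 (modify a.txt): modified={a.txt, d.txt} staged={none}
After op 3 (modify c.txt): modified={a.txt, c.txt, d.txt} staged={none}
After op 4 (git add b.txt): modified={a.txt, c.txt, d.txt} staged={none}
After op 5 (modify b.txt): modified={a.txt, b.txt, c.txt, d.txt} staged={none}
After op 6 (git add c.txt): modified={a.txt, b.txt, d.txt} staged={c.txt}
After op 7 (git commit): modified={a.txt, b.txt, d.txt} staged={none}
After op 8 (git add d.txt): modified={a.txt, b.txt} staged={d.txt}
After op 9 (modify b.txt): modified={a.txt, b.txt} staged={d.txt}
After op 10 (modify d.txt): modified={a.txt, b.txt, d.txt} staged={d.txt}
After op 11 (git commit): modified={a.txt, b.txt, d.txt} staged={none}
After op 12 (git add b.txt): modified={a.txt, d.txt} staged={b.txt}
After op 13 (git add d.txt): modified={a.txt} staged={b.txt, d.txt}
After op 14 (git reset d.txt): modified={a.txt, d.txt} staged={b.txt}
After op 15 (modify c.txt): modified={a.txt, c.txt, d.txt} staged={b.txt}
After op 16 (git add d.txt): modified={a.txt, c.txt} staged={b.txt, d.txt}
After op 17 (modify b.txt): modified={a.txt, b.txt, c.txt} staged={b.txt, d.txt}
After op 18 (modify d.txt): modified={a.txt, b.txt, c.txt, d.txt} staged={b.txt, d.txt}
After op 19 (git reset b.txt): modified={a.txt, b.txt, c.txt, d.txt} staged={d.txt}
After op 20 (git commit): modified={a.txt, b.txt, c.txt, d.txt} staged={none}
After op 21 (git add c.txt): modified={a.txt, b.txt, d.txt} staged={c.txt}
After op 22 (git add a.txt): modified={b.txt, d.txt} staged={a.txt, c.txt}
After op 23 (modify c.txt): modified={b.txt, c.txt, d.txt} staged={a.txt, c.txt}
After op 24 (git add a.txt): modified={b.txt, c.txt, d.txt} staged={a.txt, c.txt}
After op 25 (git add a.txt): modified={b.txt, c.txt, d.txt} staged={a.txt, c.txt}
After op 26 (modify a.txt): modified={a.txt, b.txt, c.txt, d.txt} staged={a.txt, c.txt}

Answer: a.txt, c.txt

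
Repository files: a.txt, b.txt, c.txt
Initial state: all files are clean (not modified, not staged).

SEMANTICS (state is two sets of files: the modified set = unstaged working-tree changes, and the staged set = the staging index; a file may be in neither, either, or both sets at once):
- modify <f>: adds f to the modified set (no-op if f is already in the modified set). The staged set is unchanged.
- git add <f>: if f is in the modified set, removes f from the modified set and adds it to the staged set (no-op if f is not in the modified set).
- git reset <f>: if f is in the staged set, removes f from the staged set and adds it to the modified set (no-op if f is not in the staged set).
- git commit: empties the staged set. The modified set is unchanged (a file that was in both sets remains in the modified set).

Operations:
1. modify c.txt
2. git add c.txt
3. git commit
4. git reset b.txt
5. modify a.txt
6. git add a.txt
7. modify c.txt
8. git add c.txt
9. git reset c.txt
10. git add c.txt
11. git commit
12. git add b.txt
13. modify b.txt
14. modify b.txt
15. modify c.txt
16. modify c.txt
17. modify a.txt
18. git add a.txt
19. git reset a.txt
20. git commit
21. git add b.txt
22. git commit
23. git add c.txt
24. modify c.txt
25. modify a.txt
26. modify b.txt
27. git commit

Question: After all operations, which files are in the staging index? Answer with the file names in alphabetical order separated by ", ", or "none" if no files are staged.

Answer: none

Derivation:
After op 1 (modify c.txt): modified={c.txt} staged={none}
After op 2 (git add c.txt): modified={none} staged={c.txt}
After op 3 (git commit): modified={none} staged={none}
After op 4 (git reset b.txt): modified={none} staged={none}
After op 5 (modify a.txt): modified={a.txt} staged={none}
After op 6 (git add a.txt): modified={none} staged={a.txt}
After op 7 (modify c.txt): modified={c.txt} staged={a.txt}
After op 8 (git add c.txt): modified={none} staged={a.txt, c.txt}
After op 9 (git reset c.txt): modified={c.txt} staged={a.txt}
After op 10 (git add c.txt): modified={none} staged={a.txt, c.txt}
After op 11 (git commit): modified={none} staged={none}
After op 12 (git add b.txt): modified={none} staged={none}
After op 13 (modify b.txt): modified={b.txt} staged={none}
After op 14 (modify b.txt): modified={b.txt} staged={none}
After op 15 (modify c.txt): modified={b.txt, c.txt} staged={none}
After op 16 (modify c.txt): modified={b.txt, c.txt} staged={none}
After op 17 (modify a.txt): modified={a.txt, b.txt, c.txt} staged={none}
After op 18 (git add a.txt): modified={b.txt, c.txt} staged={a.txt}
After op 19 (git reset a.txt): modified={a.txt, b.txt, c.txt} staged={none}
After op 20 (git commit): modified={a.txt, b.txt, c.txt} staged={none}
After op 21 (git add b.txt): modified={a.txt, c.txt} staged={b.txt}
After op 22 (git commit): modified={a.txt, c.txt} staged={none}
After op 23 (git add c.txt): modified={a.txt} staged={c.txt}
After op 24 (modify c.txt): modified={a.txt, c.txt} staged={c.txt}
After op 25 (modify a.txt): modified={a.txt, c.txt} staged={c.txt}
After op 26 (modify b.txt): modified={a.txt, b.txt, c.txt} staged={c.txt}
After op 27 (git commit): modified={a.txt, b.txt, c.txt} staged={none}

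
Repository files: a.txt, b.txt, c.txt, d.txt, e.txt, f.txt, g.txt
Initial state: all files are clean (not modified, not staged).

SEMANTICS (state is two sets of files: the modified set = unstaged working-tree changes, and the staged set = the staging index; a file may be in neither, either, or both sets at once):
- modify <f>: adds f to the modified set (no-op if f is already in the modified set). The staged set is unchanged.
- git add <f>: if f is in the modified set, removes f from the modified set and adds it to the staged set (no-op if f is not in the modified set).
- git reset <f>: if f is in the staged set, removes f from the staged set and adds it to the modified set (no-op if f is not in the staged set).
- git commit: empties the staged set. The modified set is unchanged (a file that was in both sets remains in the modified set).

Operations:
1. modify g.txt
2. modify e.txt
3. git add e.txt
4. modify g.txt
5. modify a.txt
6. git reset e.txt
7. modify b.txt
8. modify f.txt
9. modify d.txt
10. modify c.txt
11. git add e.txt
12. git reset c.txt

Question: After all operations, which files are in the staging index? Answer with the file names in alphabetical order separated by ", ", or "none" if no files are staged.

After op 1 (modify g.txt): modified={g.txt} staged={none}
After op 2 (modify e.txt): modified={e.txt, g.txt} staged={none}
After op 3 (git add e.txt): modified={g.txt} staged={e.txt}
After op 4 (modify g.txt): modified={g.txt} staged={e.txt}
After op 5 (modify a.txt): modified={a.txt, g.txt} staged={e.txt}
After op 6 (git reset e.txt): modified={a.txt, e.txt, g.txt} staged={none}
After op 7 (modify b.txt): modified={a.txt, b.txt, e.txt, g.txt} staged={none}
After op 8 (modify f.txt): modified={a.txt, b.txt, e.txt, f.txt, g.txt} staged={none}
After op 9 (modify d.txt): modified={a.txt, b.txt, d.txt, e.txt, f.txt, g.txt} staged={none}
After op 10 (modify c.txt): modified={a.txt, b.txt, c.txt, d.txt, e.txt, f.txt, g.txt} staged={none}
After op 11 (git add e.txt): modified={a.txt, b.txt, c.txt, d.txt, f.txt, g.txt} staged={e.txt}
After op 12 (git reset c.txt): modified={a.txt, b.txt, c.txt, d.txt, f.txt, g.txt} staged={e.txt}

Answer: e.txt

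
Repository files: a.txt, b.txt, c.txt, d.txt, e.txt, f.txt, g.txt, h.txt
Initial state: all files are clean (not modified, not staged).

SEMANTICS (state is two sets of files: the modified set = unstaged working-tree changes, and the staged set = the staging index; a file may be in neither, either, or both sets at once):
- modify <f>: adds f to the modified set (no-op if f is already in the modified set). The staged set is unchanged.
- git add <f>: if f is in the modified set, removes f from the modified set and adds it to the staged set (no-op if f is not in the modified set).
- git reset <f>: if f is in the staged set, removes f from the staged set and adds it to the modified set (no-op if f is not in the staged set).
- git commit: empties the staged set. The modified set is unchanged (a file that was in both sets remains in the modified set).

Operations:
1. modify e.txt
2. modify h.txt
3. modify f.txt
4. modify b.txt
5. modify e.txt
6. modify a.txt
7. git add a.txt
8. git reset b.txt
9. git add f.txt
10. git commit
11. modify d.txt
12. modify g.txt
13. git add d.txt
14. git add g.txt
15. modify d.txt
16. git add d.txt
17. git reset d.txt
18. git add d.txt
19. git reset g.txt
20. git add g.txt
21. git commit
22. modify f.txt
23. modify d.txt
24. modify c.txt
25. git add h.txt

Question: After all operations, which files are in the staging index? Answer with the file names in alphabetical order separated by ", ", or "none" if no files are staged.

After op 1 (modify e.txt): modified={e.txt} staged={none}
After op 2 (modify h.txt): modified={e.txt, h.txt} staged={none}
After op 3 (modify f.txt): modified={e.txt, f.txt, h.txt} staged={none}
After op 4 (modify b.txt): modified={b.txt, e.txt, f.txt, h.txt} staged={none}
After op 5 (modify e.txt): modified={b.txt, e.txt, f.txt, h.txt} staged={none}
After op 6 (modify a.txt): modified={a.txt, b.txt, e.txt, f.txt, h.txt} staged={none}
After op 7 (git add a.txt): modified={b.txt, e.txt, f.txt, h.txt} staged={a.txt}
After op 8 (git reset b.txt): modified={b.txt, e.txt, f.txt, h.txt} staged={a.txt}
After op 9 (git add f.txt): modified={b.txt, e.txt, h.txt} staged={a.txt, f.txt}
After op 10 (git commit): modified={b.txt, e.txt, h.txt} staged={none}
After op 11 (modify d.txt): modified={b.txt, d.txt, e.txt, h.txt} staged={none}
After op 12 (modify g.txt): modified={b.txt, d.txt, e.txt, g.txt, h.txt} staged={none}
After op 13 (git add d.txt): modified={b.txt, e.txt, g.txt, h.txt} staged={d.txt}
After op 14 (git add g.txt): modified={b.txt, e.txt, h.txt} staged={d.txt, g.txt}
After op 15 (modify d.txt): modified={b.txt, d.txt, e.txt, h.txt} staged={d.txt, g.txt}
After op 16 (git add d.txt): modified={b.txt, e.txt, h.txt} staged={d.txt, g.txt}
After op 17 (git reset d.txt): modified={b.txt, d.txt, e.txt, h.txt} staged={g.txt}
After op 18 (git add d.txt): modified={b.txt, e.txt, h.txt} staged={d.txt, g.txt}
After op 19 (git reset g.txt): modified={b.txt, e.txt, g.txt, h.txt} staged={d.txt}
After op 20 (git add g.txt): modified={b.txt, e.txt, h.txt} staged={d.txt, g.txt}
After op 21 (git commit): modified={b.txt, e.txt, h.txt} staged={none}
After op 22 (modify f.txt): modified={b.txt, e.txt, f.txt, h.txt} staged={none}
After op 23 (modify d.txt): modified={b.txt, d.txt, e.txt, f.txt, h.txt} staged={none}
After op 24 (modify c.txt): modified={b.txt, c.txt, d.txt, e.txt, f.txt, h.txt} staged={none}
After op 25 (git add h.txt): modified={b.txt, c.txt, d.txt, e.txt, f.txt} staged={h.txt}

Answer: h.txt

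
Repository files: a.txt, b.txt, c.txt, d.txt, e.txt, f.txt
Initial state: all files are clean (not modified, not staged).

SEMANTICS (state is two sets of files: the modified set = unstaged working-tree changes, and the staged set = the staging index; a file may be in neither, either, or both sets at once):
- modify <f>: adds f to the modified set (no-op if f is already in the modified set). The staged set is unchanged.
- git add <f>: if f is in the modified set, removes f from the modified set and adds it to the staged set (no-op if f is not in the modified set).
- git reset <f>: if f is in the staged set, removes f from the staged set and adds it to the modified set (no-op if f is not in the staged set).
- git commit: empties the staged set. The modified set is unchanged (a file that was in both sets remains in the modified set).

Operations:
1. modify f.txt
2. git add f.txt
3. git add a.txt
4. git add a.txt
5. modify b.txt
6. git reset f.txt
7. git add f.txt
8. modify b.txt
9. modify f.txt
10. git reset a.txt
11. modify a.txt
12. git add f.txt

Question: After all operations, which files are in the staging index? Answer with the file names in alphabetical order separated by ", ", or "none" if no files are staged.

Answer: f.txt

Derivation:
After op 1 (modify f.txt): modified={f.txt} staged={none}
After op 2 (git add f.txt): modified={none} staged={f.txt}
After op 3 (git add a.txt): modified={none} staged={f.txt}
After op 4 (git add a.txt): modified={none} staged={f.txt}
After op 5 (modify b.txt): modified={b.txt} staged={f.txt}
After op 6 (git reset f.txt): modified={b.txt, f.txt} staged={none}
After op 7 (git add f.txt): modified={b.txt} staged={f.txt}
After op 8 (modify b.txt): modified={b.txt} staged={f.txt}
After op 9 (modify f.txt): modified={b.txt, f.txt} staged={f.txt}
After op 10 (git reset a.txt): modified={b.txt, f.txt} staged={f.txt}
After op 11 (modify a.txt): modified={a.txt, b.txt, f.txt} staged={f.txt}
After op 12 (git add f.txt): modified={a.txt, b.txt} staged={f.txt}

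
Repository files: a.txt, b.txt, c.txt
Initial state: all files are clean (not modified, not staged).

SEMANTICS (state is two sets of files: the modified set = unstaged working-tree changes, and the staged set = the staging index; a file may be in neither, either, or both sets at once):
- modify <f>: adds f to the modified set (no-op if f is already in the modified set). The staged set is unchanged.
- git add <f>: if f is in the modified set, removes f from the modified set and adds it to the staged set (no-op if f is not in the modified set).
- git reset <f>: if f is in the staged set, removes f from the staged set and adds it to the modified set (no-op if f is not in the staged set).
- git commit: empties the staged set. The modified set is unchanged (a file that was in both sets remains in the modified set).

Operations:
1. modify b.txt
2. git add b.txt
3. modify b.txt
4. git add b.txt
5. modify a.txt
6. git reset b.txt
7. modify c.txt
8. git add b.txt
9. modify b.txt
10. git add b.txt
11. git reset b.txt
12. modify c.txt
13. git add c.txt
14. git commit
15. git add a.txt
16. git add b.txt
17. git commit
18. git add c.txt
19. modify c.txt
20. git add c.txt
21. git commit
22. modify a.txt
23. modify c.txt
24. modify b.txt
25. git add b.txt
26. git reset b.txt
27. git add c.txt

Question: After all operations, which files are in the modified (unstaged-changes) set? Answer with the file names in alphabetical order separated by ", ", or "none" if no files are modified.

After op 1 (modify b.txt): modified={b.txt} staged={none}
After op 2 (git add b.txt): modified={none} staged={b.txt}
After op 3 (modify b.txt): modified={b.txt} staged={b.txt}
After op 4 (git add b.txt): modified={none} staged={b.txt}
After op 5 (modify a.txt): modified={a.txt} staged={b.txt}
After op 6 (git reset b.txt): modified={a.txt, b.txt} staged={none}
After op 7 (modify c.txt): modified={a.txt, b.txt, c.txt} staged={none}
After op 8 (git add b.txt): modified={a.txt, c.txt} staged={b.txt}
After op 9 (modify b.txt): modified={a.txt, b.txt, c.txt} staged={b.txt}
After op 10 (git add b.txt): modified={a.txt, c.txt} staged={b.txt}
After op 11 (git reset b.txt): modified={a.txt, b.txt, c.txt} staged={none}
After op 12 (modify c.txt): modified={a.txt, b.txt, c.txt} staged={none}
After op 13 (git add c.txt): modified={a.txt, b.txt} staged={c.txt}
After op 14 (git commit): modified={a.txt, b.txt} staged={none}
After op 15 (git add a.txt): modified={b.txt} staged={a.txt}
After op 16 (git add b.txt): modified={none} staged={a.txt, b.txt}
After op 17 (git commit): modified={none} staged={none}
After op 18 (git add c.txt): modified={none} staged={none}
After op 19 (modify c.txt): modified={c.txt} staged={none}
After op 20 (git add c.txt): modified={none} staged={c.txt}
After op 21 (git commit): modified={none} staged={none}
After op 22 (modify a.txt): modified={a.txt} staged={none}
After op 23 (modify c.txt): modified={a.txt, c.txt} staged={none}
After op 24 (modify b.txt): modified={a.txt, b.txt, c.txt} staged={none}
After op 25 (git add b.txt): modified={a.txt, c.txt} staged={b.txt}
After op 26 (git reset b.txt): modified={a.txt, b.txt, c.txt} staged={none}
After op 27 (git add c.txt): modified={a.txt, b.txt} staged={c.txt}

Answer: a.txt, b.txt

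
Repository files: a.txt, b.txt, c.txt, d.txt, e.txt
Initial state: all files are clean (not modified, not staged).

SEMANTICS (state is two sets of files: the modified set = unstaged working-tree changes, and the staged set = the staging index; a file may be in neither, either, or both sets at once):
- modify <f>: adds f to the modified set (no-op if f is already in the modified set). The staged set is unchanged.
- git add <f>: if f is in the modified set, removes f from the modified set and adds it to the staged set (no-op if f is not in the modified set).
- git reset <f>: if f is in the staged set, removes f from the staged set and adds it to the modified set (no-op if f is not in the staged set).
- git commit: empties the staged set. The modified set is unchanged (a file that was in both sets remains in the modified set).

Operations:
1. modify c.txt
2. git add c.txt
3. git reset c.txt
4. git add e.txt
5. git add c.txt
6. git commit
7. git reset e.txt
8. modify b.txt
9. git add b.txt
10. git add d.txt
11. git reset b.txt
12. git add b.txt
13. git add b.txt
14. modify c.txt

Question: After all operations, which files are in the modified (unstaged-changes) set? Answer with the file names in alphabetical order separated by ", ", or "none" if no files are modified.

After op 1 (modify c.txt): modified={c.txt} staged={none}
After op 2 (git add c.txt): modified={none} staged={c.txt}
After op 3 (git reset c.txt): modified={c.txt} staged={none}
After op 4 (git add e.txt): modified={c.txt} staged={none}
After op 5 (git add c.txt): modified={none} staged={c.txt}
After op 6 (git commit): modified={none} staged={none}
After op 7 (git reset e.txt): modified={none} staged={none}
After op 8 (modify b.txt): modified={b.txt} staged={none}
After op 9 (git add b.txt): modified={none} staged={b.txt}
After op 10 (git add d.txt): modified={none} staged={b.txt}
After op 11 (git reset b.txt): modified={b.txt} staged={none}
After op 12 (git add b.txt): modified={none} staged={b.txt}
After op 13 (git add b.txt): modified={none} staged={b.txt}
After op 14 (modify c.txt): modified={c.txt} staged={b.txt}

Answer: c.txt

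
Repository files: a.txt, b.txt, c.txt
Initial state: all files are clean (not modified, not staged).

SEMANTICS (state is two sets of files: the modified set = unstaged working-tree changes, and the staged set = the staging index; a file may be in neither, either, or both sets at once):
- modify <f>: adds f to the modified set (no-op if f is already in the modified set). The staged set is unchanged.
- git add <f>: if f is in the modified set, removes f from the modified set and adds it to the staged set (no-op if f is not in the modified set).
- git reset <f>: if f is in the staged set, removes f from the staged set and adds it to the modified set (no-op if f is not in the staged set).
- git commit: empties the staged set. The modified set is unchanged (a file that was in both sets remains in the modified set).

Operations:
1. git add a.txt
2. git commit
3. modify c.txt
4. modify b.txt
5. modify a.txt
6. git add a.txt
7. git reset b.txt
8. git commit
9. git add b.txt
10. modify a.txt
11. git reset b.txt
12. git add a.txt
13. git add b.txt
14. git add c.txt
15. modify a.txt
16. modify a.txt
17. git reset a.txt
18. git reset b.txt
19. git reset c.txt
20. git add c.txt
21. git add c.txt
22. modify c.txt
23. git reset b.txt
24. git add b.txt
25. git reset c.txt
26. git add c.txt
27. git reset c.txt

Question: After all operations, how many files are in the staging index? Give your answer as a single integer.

After op 1 (git add a.txt): modified={none} staged={none}
After op 2 (git commit): modified={none} staged={none}
After op 3 (modify c.txt): modified={c.txt} staged={none}
After op 4 (modify b.txt): modified={b.txt, c.txt} staged={none}
After op 5 (modify a.txt): modified={a.txt, b.txt, c.txt} staged={none}
After op 6 (git add a.txt): modified={b.txt, c.txt} staged={a.txt}
After op 7 (git reset b.txt): modified={b.txt, c.txt} staged={a.txt}
After op 8 (git commit): modified={b.txt, c.txt} staged={none}
After op 9 (git add b.txt): modified={c.txt} staged={b.txt}
After op 10 (modify a.txt): modified={a.txt, c.txt} staged={b.txt}
After op 11 (git reset b.txt): modified={a.txt, b.txt, c.txt} staged={none}
After op 12 (git add a.txt): modified={b.txt, c.txt} staged={a.txt}
After op 13 (git add b.txt): modified={c.txt} staged={a.txt, b.txt}
After op 14 (git add c.txt): modified={none} staged={a.txt, b.txt, c.txt}
After op 15 (modify a.txt): modified={a.txt} staged={a.txt, b.txt, c.txt}
After op 16 (modify a.txt): modified={a.txt} staged={a.txt, b.txt, c.txt}
After op 17 (git reset a.txt): modified={a.txt} staged={b.txt, c.txt}
After op 18 (git reset b.txt): modified={a.txt, b.txt} staged={c.txt}
After op 19 (git reset c.txt): modified={a.txt, b.txt, c.txt} staged={none}
After op 20 (git add c.txt): modified={a.txt, b.txt} staged={c.txt}
After op 21 (git add c.txt): modified={a.txt, b.txt} staged={c.txt}
After op 22 (modify c.txt): modified={a.txt, b.txt, c.txt} staged={c.txt}
After op 23 (git reset b.txt): modified={a.txt, b.txt, c.txt} staged={c.txt}
After op 24 (git add b.txt): modified={a.txt, c.txt} staged={b.txt, c.txt}
After op 25 (git reset c.txt): modified={a.txt, c.txt} staged={b.txt}
After op 26 (git add c.txt): modified={a.txt} staged={b.txt, c.txt}
After op 27 (git reset c.txt): modified={a.txt, c.txt} staged={b.txt}
Final staged set: {b.txt} -> count=1

Answer: 1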